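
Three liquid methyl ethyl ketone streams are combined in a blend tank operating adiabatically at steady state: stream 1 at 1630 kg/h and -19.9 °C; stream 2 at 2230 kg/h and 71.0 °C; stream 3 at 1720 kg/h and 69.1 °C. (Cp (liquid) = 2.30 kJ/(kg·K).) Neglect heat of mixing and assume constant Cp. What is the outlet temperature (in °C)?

T_out = 43.9 °C

Adiabatic, steady state ⇒ Σ ṁᵢCp,ᵢ(T_out − Tᵢ) = 0
Σ ṁᵢCp,ᵢTᵢ = 1630×2.30×-19.9 + 2230×2.30×71.0 + 1720×2.30×69.1 = 562910
Σ ṁᵢCp,ᵢ = 1630×2.30 + 2230×2.30 + 1720×2.30 = 12834
T_out = 562910 / 12834 = 43.861 °C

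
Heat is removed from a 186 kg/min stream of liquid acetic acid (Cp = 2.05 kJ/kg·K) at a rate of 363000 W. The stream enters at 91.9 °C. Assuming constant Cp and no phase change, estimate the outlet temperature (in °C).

T_out = 34.8 °C

Q = 363000 W = 21780 kJ/min
ΔT = Q/(ṁ·Cp) = 21780/(186×2.05) = 57.12 K
T_out = 91.9 − 57.12 = 34.78 °C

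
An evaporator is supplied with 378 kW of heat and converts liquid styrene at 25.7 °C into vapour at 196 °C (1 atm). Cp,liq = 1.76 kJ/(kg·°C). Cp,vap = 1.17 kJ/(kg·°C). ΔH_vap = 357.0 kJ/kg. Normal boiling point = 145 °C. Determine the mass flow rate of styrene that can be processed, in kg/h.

ṁ = 2170 kg/h

Δh = 1.76×(145−25.7) + 357.0 + 1.17×(196−145) = 626.64 kJ/kg
Q = 378 kW = 378 kJ/s = 1.3608e+06 kJ/h
ṁ = Q/Δh = 1.3608e+06 / 626.64 = 2171.6 kg/h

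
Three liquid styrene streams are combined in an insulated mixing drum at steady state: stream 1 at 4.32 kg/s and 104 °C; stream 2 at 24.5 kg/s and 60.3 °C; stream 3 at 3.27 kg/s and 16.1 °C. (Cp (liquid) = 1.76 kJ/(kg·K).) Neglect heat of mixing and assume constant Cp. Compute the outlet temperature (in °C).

Energy balance with Q = 0: Σ ṁᵢCp,ᵢ(T_out − Tᵢ) = 0
Σ ṁᵢCp,ᵢTᵢ = 4.32×1.76×104 + 24.5×1.76×60.3 + 3.27×1.76×16.1 = 3483.5
Σ ṁᵢCp,ᵢ = 4.32×1.76 + 24.5×1.76 + 3.27×1.76 = 56.478
T_out = 3483.5 / 56.478 = 61.679 °C

T_out = 61.7 °C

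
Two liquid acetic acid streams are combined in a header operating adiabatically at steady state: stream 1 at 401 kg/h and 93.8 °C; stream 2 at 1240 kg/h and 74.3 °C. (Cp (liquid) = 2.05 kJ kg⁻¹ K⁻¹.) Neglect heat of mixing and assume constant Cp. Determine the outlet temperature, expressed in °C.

T_out = 79.1 °C

Adiabatic, steady state ⇒ Σ ṁᵢCp,ᵢ(T_out − Tᵢ) = 0
T_out = Σ ṁᵢCp,ᵢTᵢ / Σ ṁᵢCp,ᵢ
      = 265980 / 3364.1 = 79.065 °C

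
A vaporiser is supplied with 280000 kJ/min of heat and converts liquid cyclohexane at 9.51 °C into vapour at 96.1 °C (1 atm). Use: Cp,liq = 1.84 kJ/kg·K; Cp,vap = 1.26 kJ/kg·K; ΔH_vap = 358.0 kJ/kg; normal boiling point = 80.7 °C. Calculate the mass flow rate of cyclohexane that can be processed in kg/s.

Δh = 1.84×(80.7−9.51) + 358.0 + 1.26×(96.1−80.7) = 508.39 kJ/kg
Q = 280000 kJ/min = 4666.7 kJ/s = 4666.7 kJ/s
ṁ = Q/Δh = 4666.7 / 508.39 = 9.1792 kg/s

ṁ = 9.18 kg/s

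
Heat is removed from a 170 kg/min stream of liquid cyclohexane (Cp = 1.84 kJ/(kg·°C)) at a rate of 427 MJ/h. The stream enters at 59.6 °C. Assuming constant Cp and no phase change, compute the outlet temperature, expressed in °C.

Q = 427 MJ/h = 7116.7 kJ/min
ΔT = Q/(ṁ·Cp) = 7116.7/(170×1.84) = 22.751 K
T_out = 59.6 − 22.751 = 36.849 °C

T_out = 36.8 °C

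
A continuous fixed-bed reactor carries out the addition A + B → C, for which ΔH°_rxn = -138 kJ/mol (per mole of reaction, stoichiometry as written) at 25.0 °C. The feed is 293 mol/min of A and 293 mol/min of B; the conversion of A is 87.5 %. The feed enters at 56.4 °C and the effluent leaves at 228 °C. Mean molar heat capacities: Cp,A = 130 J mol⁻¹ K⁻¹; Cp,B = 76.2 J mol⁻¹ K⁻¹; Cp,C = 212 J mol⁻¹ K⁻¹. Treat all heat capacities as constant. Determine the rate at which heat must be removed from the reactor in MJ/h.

Extent of reaction ξ = 0.875 × 293 = 256.38 mol/min
Reaction term: ξ·ΔH°_rxn = 256.38 × -138 = -35380 kJ/min
Sensible, feed 56.4→25 °C: -1897.1 kJ/min
Outlet flows (mol/min): A 36.625, B 36.625, C 256.38
Sensible, products 25→228 °C: 12566 kJ/min
Q = ΔH = -24710 kJ/min = -411.84 kW
Heat removed = 1482.6 MJ/h

Q_out = 1480 MJ/h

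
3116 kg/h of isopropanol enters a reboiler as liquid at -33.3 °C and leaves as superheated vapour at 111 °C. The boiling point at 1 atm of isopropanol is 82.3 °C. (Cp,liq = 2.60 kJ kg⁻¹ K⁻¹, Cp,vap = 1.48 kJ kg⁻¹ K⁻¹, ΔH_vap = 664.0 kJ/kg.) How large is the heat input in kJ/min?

liquid -33.3→82.3 °C: 300.56 kJ/kg
vaporisation at 82.3 °C: 664 kJ/kg
vapour 82.3→111 °C: 42.476 kJ/kg
Δh = 300.56 + 664 + 42.476 = 1007 kJ/kg
Q = ṁ·Δh = 3116 kg/h × 1007 kJ/kg = 3.1379e+06 kJ/h
|Q| = 871.65 kW = 52299 kJ/min

Q = 52300 kJ/min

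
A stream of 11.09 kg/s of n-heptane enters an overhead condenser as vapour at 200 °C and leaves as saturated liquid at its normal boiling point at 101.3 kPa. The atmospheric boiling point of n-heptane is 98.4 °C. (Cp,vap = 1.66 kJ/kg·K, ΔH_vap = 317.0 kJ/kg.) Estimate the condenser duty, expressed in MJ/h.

Q_c = 19400 MJ/h

vapour 200→98.4 °C: -168.66 kJ/kg
condensation at 98.4 °C: -317 kJ/kg
Δh = -168.66 + -317 = -485.66 kJ/kg
Q = ṁ·Δh = 11.09 kg/s × -485.66 kJ/kg = -5385.9 kJ/s
|Q| = 5385.9 kW = 19389 MJ/h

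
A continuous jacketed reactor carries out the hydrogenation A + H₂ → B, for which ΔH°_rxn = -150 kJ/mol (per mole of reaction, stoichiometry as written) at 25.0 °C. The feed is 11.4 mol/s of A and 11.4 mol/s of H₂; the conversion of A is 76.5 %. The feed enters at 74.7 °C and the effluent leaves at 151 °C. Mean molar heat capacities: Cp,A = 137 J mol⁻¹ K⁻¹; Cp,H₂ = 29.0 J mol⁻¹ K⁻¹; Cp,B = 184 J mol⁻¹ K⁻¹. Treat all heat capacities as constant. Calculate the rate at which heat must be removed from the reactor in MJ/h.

Extent of reaction ξ = 0.765 × 11.4 = 8.721 mol/s
Reaction term: ξ·ΔH°_rxn = 8.721 × -150 = -1308.2 kJ/s
Sensible, feed 74.7→25 °C: -94.052 kJ/s
Outlet flows (mol/s): A 2.679, H₂ 2.679, B 8.721
Sensible, products 25→151 °C: 258.22 kJ/s
Q = ΔH = -1144 kJ/s = -1144 kW
Heat removed = 4118.3 MJ/h

Q_out = 4120 MJ/h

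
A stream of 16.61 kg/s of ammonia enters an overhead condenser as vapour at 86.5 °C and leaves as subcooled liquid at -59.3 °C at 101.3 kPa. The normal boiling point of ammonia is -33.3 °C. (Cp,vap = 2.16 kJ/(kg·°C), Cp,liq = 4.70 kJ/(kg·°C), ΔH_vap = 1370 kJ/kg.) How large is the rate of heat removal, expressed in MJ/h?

vapour 86.5→-33.3 °C: -258.77 kJ/kg
condensation at -33.3 °C: -1370 kJ/kg
liquid -33.3→-59.3 °C: -122.2 kJ/kg
Δh = -258.77 + -1370 + -122.2 = -1751 kJ/kg
Q = ṁ·Δh = 16.61 kg/s × -1751 kJ/kg = -29084 kJ/s
|Q| = 29084 kW = 104700 MJ/h

Q_c = 105000 MJ/h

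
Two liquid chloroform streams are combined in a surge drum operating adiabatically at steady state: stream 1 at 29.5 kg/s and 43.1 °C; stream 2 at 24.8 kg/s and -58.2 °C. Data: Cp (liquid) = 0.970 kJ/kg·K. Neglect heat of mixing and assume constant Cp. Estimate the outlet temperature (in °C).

T_out = -3.17 °C

No heat crosses the boundary, so H_out = H_in.
Σ ṁᵢCp,ᵢTᵢ = 29.5×0.970×43.1 + 24.8×0.970×-58.2 = -166.75
Σ ṁᵢCp,ᵢ = 29.5×0.970 + 24.8×0.970 = 52.671
T_out = -166.75 / 52.671 = -3.1659 °C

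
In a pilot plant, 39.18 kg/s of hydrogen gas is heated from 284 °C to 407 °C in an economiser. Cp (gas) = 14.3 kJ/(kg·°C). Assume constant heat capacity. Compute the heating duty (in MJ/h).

Q = 248000 MJ/h

Q = ṁ·Cp·ΔT = 39.18 × 14.3 × (407 − 284) = 68914 kJ/s
Heating duty = 248090 MJ/h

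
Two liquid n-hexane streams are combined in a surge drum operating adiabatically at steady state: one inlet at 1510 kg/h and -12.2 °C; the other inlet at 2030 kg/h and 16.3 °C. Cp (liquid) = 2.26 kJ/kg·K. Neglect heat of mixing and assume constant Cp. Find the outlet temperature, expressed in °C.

T_out = 4.14 °C

Adiabatic, steady state ⇒ Σ ṁᵢCp,ᵢ(T_out − Tᵢ) = 0
Σ ṁᵢCp,ᵢTᵢ = 1510×2.26×-12.2 + 2030×2.26×16.3 = 33147
Σ ṁᵢCp,ᵢ = 1510×2.26 + 2030×2.26 = 8000.4
T_out = 33147 / 8000.4 = 4.1432 °C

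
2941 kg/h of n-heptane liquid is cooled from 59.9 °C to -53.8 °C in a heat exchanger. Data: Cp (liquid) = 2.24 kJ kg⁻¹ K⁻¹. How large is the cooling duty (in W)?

Q = ṁ·Cp·ΔT = 2941 × 2.24 × (-53.8 − 59.9) = -749040 kJ/h
Converting: 749040 / 3600 s = 208.07 kW
Cooling duty = 208070 W

Q_c = 208000 W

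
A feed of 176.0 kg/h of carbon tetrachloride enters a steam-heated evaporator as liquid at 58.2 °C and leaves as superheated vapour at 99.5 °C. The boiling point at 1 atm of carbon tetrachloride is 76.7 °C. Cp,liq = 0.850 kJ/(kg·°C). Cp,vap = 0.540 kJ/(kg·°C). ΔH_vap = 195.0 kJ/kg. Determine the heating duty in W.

Q = 10900 W

liquid 58.2→76.7 °C: 15.725 kJ/kg
vaporisation at 76.7 °C: 195 kJ/kg
vapour 76.7→99.5 °C: 12.312 kJ/kg
Δh = 15.725 + 195 + 12.312 = 223.04 kJ/kg
Q = ṁ·Δh = 176.0 kg/h × 223.04 kJ/kg = 39255 kJ/h
|Q| = 10.904 kW = 10904 W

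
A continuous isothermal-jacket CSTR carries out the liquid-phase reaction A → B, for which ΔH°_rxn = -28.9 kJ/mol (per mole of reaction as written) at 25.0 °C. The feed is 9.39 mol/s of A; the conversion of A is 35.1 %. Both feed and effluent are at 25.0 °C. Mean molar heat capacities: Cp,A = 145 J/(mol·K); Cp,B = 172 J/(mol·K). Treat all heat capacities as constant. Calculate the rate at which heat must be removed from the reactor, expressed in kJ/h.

Extent of reaction ξ = 0.351 × 9.39 = 3.2959 mol/s
Reaction term: ξ·ΔH°_rxn = 3.2959 × -28.9 = -95.251 kJ/s
Q = ΔH = -95.251 kJ/s = -95.251 kW
Heat removed = 342900 kJ/h

Q_out = 343000 kJ/h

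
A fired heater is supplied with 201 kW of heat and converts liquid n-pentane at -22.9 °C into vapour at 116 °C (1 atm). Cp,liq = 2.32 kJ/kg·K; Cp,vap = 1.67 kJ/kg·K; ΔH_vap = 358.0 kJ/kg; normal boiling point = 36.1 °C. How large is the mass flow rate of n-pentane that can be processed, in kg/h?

Δh = 2.32×(36.1−-22.9) + 358.0 + 1.67×(116−36.1) = 628.31 kJ/kg
Q = 201 kW = 201 kJ/s = 723600 kJ/h
ṁ = Q/Δh = 723600 / 628.31 = 1151.7 kg/h

ṁ = 1150 kg/h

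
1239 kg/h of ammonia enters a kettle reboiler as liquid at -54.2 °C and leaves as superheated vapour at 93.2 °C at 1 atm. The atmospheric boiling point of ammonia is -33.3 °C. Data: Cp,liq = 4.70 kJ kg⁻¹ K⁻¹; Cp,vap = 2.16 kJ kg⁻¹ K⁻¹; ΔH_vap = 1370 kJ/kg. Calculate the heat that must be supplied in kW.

liquid -54.2→-33.3 °C: 98.23 kJ/kg
vaporisation at -33.3 °C: 1370 kJ/kg
vapour -33.3→93.2 °C: 273.24 kJ/kg
Δh = 98.23 + 1370 + 273.24 = 1741.5 kJ/kg
Q = ṁ·Δh = 1239 kg/h × 1741.5 kJ/kg = 2.1577e+06 kJ/h
|Q| = 599.36 kW

Q = 599 kW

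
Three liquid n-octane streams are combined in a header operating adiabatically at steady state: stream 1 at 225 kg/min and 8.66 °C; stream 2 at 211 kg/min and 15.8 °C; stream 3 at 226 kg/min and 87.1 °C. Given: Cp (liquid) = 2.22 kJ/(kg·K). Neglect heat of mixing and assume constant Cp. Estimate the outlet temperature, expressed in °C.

Energy balance with Q = 0: Σ ṁᵢCp,ᵢ(T_out − Tᵢ) = 0
T_out = Σ ṁᵢCp,ᵢTᵢ / Σ ṁᵢCp,ᵢ
      = 55427 / 1469.6 = 37.714 °C

T_out = 37.7 °C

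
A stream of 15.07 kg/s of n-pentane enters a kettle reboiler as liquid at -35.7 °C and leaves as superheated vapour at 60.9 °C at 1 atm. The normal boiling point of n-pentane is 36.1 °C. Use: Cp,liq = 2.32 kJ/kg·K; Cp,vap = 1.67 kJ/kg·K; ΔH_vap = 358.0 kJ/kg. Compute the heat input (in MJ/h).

liquid -35.7→36.1 °C: 166.58 kJ/kg
vaporisation at 36.1 °C: 358 kJ/kg
vapour 36.1→60.9 °C: 41.416 kJ/kg
Δh = 166.58 + 358 + 41.416 = 565.99 kJ/kg
Q = ṁ·Δh = 15.07 kg/s × 565.99 kJ/kg = 8529.5 kJ/s
|Q| = 8529.5 kW = 30706 MJ/h

Q = 30700 MJ/h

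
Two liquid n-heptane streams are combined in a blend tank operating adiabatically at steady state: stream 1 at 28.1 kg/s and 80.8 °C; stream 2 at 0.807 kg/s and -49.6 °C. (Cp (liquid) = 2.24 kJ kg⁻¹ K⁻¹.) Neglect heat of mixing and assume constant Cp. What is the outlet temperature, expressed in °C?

T_out = 77.2 °C

Energy balance with Q = 0: Σ ṁᵢCp,ᵢ(T_out − Tᵢ) = 0
Σ ṁᵢCp,ᵢTᵢ = 28.1×2.24×80.8 + 0.807×2.24×-49.6 = 4996.2
Σ ṁᵢCp,ᵢ = 28.1×2.24 + 0.807×2.24 = 64.752
T_out = 4996.2 / 64.752 = 77.16 °C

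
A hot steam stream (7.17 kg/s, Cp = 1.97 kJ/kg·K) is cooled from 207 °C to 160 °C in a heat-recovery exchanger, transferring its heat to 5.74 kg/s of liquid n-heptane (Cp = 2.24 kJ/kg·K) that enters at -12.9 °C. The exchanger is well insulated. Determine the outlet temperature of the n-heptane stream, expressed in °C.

T_c,out = 38.7 °C

Heat released by hot stream: Q = 7.17 × 1.97 × (207 − 160) = 663.87 kJ/s
Energy balance on cold side (adiabatic exchanger): Q = ṁ_c·Cp_c·(T_c,out − T_c,in)
T_c,out = -12.9 + 663.87/(5.74 × 2.24) = 38.733 °C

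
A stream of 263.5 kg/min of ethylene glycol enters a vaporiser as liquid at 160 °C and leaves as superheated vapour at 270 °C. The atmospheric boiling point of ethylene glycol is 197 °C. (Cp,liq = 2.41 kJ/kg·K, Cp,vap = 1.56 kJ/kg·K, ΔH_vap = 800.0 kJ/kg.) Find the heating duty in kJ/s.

Q = 4410 kJ/s

liquid 160→197 °C: 89.17 kJ/kg
vaporisation at 197 °C: 800 kJ/kg
vapour 197→270 °C: 113.88 kJ/kg
Δh = 89.17 + 800 + 113.88 = 1003 kJ/kg
Q = ṁ·Δh = 263.5 kg/min × 1003 kJ/kg = 264300 kJ/min
|Q| = 4405.1 kW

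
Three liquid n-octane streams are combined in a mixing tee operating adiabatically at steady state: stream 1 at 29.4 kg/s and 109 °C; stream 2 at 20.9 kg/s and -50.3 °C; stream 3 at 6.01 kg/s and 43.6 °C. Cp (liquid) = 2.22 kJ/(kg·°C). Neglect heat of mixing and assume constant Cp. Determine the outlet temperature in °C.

T_out = 42.9 °C

Energy balance with Q = 0: Σ ṁᵢCp,ᵢ(T_out − Tᵢ) = 0
Σ ṁᵢCp,ᵢTᵢ = 29.4×2.22×109 + 20.9×2.22×-50.3 + 6.01×2.22×43.6 = 5362.1
Σ ṁᵢCp,ᵢ = 29.4×2.22 + 20.9×2.22 + 6.01×2.22 = 125.01
T_out = 5362.1 / 125.01 = 42.894 °C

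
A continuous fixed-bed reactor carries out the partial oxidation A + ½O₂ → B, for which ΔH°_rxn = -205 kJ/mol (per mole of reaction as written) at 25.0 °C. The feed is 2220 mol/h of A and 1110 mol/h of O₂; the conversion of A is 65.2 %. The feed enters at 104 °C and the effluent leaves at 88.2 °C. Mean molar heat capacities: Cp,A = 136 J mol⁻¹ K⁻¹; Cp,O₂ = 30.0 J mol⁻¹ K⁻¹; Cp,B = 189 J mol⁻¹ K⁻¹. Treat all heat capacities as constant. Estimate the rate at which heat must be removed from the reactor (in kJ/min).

Q_out = 4980 kJ/min

Extent of reaction ξ = 0.652 × 2220 = 1447.4 mol/h
Reaction term: ξ·ΔH°_rxn = 1447.4 × -205 = -296730 kJ/h
Sensible, feed 104→25 °C: -26482 kJ/h
Outlet flows (mol/h): A 772.56, O₂ 386.28, B 1447.4
Sensible, products 25→88.2 °C: 24662 kJ/h
Q = ΔH = -298550 kJ/h = -82.929 kW
Heat removed = 4975.8 kJ/min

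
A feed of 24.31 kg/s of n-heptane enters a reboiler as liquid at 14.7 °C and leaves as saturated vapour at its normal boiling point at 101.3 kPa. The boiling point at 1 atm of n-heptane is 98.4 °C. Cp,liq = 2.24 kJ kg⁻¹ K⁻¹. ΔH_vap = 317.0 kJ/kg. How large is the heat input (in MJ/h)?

liquid 14.7→98.4 °C: 187.49 kJ/kg
vaporisation at 98.4 °C: 317 kJ/kg
Δh = 187.49 + 317 = 504.49 kJ/kg
Q = ṁ·Δh = 24.31 kg/s × 504.49 kJ/kg = 12264 kJ/s
|Q| = 12264 kW = 44151 MJ/h

Q = 44200 MJ/h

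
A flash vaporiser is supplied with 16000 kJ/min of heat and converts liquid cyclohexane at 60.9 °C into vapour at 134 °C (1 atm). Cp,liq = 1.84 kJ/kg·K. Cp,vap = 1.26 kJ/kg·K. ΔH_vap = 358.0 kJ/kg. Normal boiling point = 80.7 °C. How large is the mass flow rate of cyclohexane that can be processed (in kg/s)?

ṁ = 0.578 kg/s

Δh = 1.84×(80.7−60.9) + 358.0 + 1.26×(134−80.7) = 461.59 kJ/kg
Q = 16000 kJ/min = 266.67 kJ/s = 266.67 kJ/s
ṁ = Q/Δh = 266.67 / 461.59 = 0.57771 kg/s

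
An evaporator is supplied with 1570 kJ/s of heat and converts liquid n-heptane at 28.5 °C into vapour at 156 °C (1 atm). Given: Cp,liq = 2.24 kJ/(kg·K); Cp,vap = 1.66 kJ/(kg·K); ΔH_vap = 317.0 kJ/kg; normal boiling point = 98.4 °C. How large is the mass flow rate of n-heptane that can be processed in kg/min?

ṁ = 165 kg/min

Δh = 2.24×(98.4−28.5) + 317.0 + 1.66×(156−98.4) = 569.19 kJ/kg
Q = 1570 kJ/s = 1570 kJ/s = 94200 kJ/min
ṁ = Q/Δh = 94200 / 569.19 = 165.5 kg/min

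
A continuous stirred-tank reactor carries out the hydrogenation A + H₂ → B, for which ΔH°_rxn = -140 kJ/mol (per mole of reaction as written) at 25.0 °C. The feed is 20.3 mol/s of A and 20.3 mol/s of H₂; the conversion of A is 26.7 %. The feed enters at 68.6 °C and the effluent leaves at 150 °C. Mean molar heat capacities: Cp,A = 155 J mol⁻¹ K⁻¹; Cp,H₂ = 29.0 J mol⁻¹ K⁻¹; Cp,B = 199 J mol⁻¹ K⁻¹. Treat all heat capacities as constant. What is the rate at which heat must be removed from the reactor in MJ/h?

Q_out = 1600 MJ/h

Extent of reaction ξ = 0.267 × 20.3 = 5.4201 mol/s
Reaction term: ξ·ΔH°_rxn = 5.4201 × -140 = -758.81 kJ/s
Sensible, feed 68.6→25 °C: -162.85 kJ/s
Outlet flows (mol/s): A 14.88, H₂ 14.88, B 5.4201
Sensible, products 25→150 °C: 477.06 kJ/s
Q = ΔH = -444.61 kJ/s = -444.61 kW
Heat removed = 1600.6 MJ/h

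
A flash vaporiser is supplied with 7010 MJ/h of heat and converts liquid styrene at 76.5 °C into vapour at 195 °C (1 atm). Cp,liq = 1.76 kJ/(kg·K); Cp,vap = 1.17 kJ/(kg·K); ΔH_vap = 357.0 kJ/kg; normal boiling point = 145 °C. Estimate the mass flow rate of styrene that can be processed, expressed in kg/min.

ṁ = 218 kg/min

Δh = 1.76×(145−76.5) + 357.0 + 1.17×(195−145) = 536.06 kJ/kg
Q = 7010 MJ/h = 1947.2 kJ/s = 116830 kJ/min
ṁ = Q/Δh = 116830 / 536.06 = 217.95 kg/min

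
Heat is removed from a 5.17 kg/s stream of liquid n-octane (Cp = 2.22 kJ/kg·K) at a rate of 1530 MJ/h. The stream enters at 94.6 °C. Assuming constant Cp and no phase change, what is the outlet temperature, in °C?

Q = 1530 MJ/h = 425 kJ/s
ΔT = Q/(ṁ·Cp) = 425/(5.17×2.22) = 37.029 K
T_out = 94.6 − 37.029 = 57.571 °C

T_out = 57.6 °C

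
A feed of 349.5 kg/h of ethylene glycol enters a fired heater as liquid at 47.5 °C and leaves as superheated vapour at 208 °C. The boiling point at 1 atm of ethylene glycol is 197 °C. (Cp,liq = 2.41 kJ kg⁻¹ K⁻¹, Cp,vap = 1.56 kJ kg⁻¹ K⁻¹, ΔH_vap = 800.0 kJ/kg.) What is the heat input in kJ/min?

Q = 6860 kJ/min

liquid 47.5→197 °C: 360.3 kJ/kg
vaporisation at 197 °C: 800 kJ/kg
vapour 197→208 °C: 17.16 kJ/kg
Δh = 360.3 + 800 + 17.16 = 1177.5 kJ/kg
Q = ṁ·Δh = 349.5 kg/h × 1177.5 kJ/kg = 411520 kJ/h
|Q| = 114.31 kW = 6858.7 kJ/min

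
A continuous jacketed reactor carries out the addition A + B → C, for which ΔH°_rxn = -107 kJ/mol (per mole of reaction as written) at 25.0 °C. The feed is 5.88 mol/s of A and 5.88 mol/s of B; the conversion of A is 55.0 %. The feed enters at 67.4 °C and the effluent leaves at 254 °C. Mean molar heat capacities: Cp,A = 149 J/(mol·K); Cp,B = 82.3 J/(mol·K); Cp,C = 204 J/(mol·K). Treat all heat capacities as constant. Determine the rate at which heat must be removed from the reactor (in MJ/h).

Q_out = 405 MJ/h

Extent of reaction ξ = 0.550 × 5.88 = 3.234 mol/s
Reaction term: ξ·ΔH°_rxn = 3.234 × -107 = -346.04 kJ/s
Sensible, feed 67.4→25 °C: -57.666 kJ/s
Outlet flows (mol/s): A 2.646, B 2.646, C 3.234
Sensible, products 25→254 °C: 291.23 kJ/s
Q = ΔH = -112.47 kJ/s = -112.47 kW
Heat removed = 404.9 MJ/h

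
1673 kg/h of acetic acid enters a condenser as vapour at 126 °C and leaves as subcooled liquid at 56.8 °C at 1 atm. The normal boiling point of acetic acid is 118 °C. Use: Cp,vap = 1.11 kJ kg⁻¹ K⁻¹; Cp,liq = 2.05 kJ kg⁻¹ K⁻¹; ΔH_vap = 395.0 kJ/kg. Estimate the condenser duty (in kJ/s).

vapour 126→118 °C: -8.88 kJ/kg
condensation at 118 °C: -395 kJ/kg
liquid 118→56.8 °C: -125.46 kJ/kg
Δh = -8.88 + -395 + -125.46 = -529.34 kJ/kg
Q = ṁ·Δh = 1673 kg/h × -529.34 kJ/kg = -885590 kJ/h
|Q| = 246 kW

Q_c = 246 kJ/s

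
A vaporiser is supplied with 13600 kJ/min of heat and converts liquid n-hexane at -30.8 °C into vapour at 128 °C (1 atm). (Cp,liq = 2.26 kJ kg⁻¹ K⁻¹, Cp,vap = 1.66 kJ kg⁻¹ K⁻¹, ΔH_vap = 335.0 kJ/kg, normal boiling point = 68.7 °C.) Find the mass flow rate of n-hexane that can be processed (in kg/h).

Δh = 2.26×(68.7−-30.8) + 335.0 + 1.66×(128−68.7) = 658.31 kJ/kg
Q = 13600 kJ/min = 226.67 kJ/s = 816000 kJ/h
ṁ = Q/Δh = 816000 / 658.31 = 1239.5 kg/h

ṁ = 1240 kg/h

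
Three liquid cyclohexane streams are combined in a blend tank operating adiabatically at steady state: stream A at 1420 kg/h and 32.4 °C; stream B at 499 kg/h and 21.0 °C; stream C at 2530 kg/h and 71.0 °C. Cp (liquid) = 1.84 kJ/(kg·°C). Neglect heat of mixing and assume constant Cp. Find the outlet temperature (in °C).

No heat crosses the boundary, so H_out = H_in.
T_out = Σ ṁᵢCp,ᵢTᵢ / Σ ṁᵢCp,ᵢ
      = 434460 / 8186.2 = 53.072 °C

T_out = 53.1 °C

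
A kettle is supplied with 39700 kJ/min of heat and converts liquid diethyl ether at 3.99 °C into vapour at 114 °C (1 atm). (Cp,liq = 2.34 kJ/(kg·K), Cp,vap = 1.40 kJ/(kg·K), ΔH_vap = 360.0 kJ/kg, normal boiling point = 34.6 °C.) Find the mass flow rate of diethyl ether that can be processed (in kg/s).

Δh = 2.34×(34.6−3.99) + 360.0 + 1.40×(114−34.6) = 542.79 kJ/kg
Q = 39700 kJ/min = 661.67 kJ/s = 661.67 kJ/s
ṁ = Q/Δh = 661.67 / 542.79 = 1.219 kg/s

ṁ = 1.22 kg/s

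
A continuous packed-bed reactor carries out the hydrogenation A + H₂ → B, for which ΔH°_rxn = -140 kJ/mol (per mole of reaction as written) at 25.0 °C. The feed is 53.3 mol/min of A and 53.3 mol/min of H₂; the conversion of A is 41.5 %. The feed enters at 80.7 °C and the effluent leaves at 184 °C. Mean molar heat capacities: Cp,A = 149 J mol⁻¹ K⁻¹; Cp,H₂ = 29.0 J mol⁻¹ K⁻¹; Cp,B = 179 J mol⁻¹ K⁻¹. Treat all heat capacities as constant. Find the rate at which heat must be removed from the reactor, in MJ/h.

Extent of reaction ξ = 0.415 × 53.3 = 22.119 mol/min
Reaction term: ξ·ΔH°_rxn = 22.119 × -140 = -3096.7 kJ/min
Sensible, feed 80.7→25 °C: -528.45 kJ/min
Outlet flows (mol/min): A 31.18, H₂ 31.18, B 22.119
Sensible, products 25→184 °C: 1512 kJ/min
Q = ΔH = -2113.2 kJ/min = -35.219 kW
Heat removed = 126.79 MJ/h

Q_out = 127 MJ/h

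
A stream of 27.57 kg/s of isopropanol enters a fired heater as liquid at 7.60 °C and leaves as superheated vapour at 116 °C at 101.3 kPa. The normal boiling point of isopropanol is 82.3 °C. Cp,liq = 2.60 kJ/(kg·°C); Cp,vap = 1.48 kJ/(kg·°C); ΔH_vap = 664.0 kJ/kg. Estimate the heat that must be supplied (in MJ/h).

liquid 7.60→82.3 °C: 194.22 kJ/kg
vaporisation at 82.3 °C: 664 kJ/kg
vapour 82.3→116 °C: 49.876 kJ/kg
Δh = 194.22 + 664 + 49.876 = 908.1 kJ/kg
Q = ṁ·Δh = 27.57 kg/s × 908.1 kJ/kg = 25036 kJ/s
|Q| = 25036 kW = 90130 MJ/h

Q = 90100 MJ/h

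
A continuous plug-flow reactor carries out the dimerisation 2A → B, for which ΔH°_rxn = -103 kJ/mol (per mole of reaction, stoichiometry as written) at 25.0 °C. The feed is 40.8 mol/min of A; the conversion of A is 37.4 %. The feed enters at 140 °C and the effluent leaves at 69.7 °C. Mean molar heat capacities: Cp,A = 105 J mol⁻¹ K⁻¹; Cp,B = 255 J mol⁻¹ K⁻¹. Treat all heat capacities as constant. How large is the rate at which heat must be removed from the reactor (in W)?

Extent of reaction ξ = 0.374 × 40.8 / 2 = 7.6296 mol/min
Reaction term: ξ·ΔH°_rxn = 7.6296 × -103 = -785.85 kJ/min
Sensible, feed 140→25 °C: -492.66 kJ/min
Outlet flows (mol/min): A 25.541, B 7.6296
Sensible, products 25→69.7 °C: 206.84 kJ/min
Q = ΔH = -1071.7 kJ/min = -17.861 kW
Heat removed = 17861 W

Q_out = 17900 W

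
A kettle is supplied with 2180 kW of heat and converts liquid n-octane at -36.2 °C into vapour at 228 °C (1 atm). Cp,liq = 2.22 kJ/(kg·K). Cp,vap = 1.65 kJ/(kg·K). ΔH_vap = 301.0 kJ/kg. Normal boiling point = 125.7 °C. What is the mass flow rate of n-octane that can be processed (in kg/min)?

Δh = 2.22×(125.7−-36.2) + 301.0 + 1.65×(228−125.7) = 829.21 kJ/kg
Q = 2180 kW = 2180 kJ/s = 130800 kJ/min
ṁ = Q/Δh = 130800 / 829.21 = 157.74 kg/min

ṁ = 158 kg/min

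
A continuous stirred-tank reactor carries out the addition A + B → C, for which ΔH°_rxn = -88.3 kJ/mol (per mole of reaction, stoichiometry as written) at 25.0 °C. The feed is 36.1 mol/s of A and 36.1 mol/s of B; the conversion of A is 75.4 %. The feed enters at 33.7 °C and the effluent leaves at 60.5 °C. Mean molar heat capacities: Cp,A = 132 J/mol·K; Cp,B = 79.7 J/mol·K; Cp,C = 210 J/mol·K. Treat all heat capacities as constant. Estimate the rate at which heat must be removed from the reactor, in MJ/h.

Q_out = 7920 MJ/h

Extent of reaction ξ = 0.754 × 36.1 = 27.219 mol/s
Reaction term: ξ·ΔH°_rxn = 27.219 × -88.3 = -2403.5 kJ/s
Sensible, feed 33.7→25 °C: -66.489 kJ/s
Outlet flows (mol/s): A 8.8806, B 8.8806, C 27.219
Sensible, products 25→60.5 °C: 269.66 kJ/s
Q = ΔH = -2200.3 kJ/s = -2200.3 kW
Heat removed = 7921.1 MJ/h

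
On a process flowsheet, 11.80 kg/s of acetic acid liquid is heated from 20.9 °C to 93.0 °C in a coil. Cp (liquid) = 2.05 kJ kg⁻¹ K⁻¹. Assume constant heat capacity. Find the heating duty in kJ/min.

Q = 105000 kJ/min

Q = ṁ·Cp·ΔT = 11.80 × 2.05 × (93.0 − 20.9) = 1744.1 kJ/s
Heating duty = 104650 kJ/min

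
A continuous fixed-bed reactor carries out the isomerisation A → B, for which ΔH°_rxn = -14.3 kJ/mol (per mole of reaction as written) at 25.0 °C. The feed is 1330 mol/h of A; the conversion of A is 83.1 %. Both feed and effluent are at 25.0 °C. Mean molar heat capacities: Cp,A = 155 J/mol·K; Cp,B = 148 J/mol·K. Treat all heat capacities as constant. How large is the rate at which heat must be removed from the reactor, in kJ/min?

Q_out = 263 kJ/min

Extent of reaction ξ = 0.831 × 1330 = 1105.2 mol/h
Reaction term: ξ·ΔH°_rxn = 1105.2 × -14.3 = -15805 kJ/h
Q = ΔH = -15805 kJ/h = -4.3902 kW
Heat removed = 263.41 kJ/min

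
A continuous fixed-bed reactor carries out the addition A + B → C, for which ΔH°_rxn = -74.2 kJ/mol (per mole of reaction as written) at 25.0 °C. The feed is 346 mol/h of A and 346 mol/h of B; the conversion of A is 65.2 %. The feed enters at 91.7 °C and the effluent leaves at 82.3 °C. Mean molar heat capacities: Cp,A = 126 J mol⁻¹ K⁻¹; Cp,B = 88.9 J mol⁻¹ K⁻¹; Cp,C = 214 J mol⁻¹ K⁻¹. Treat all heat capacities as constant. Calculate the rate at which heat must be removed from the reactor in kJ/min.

Extent of reaction ξ = 0.652 × 346 = 225.59 mol/h
Reaction term: ξ·ΔH°_rxn = 225.59 × -74.2 = -16739 kJ/h
Sensible, feed 91.7→25 °C: -4959.5 kJ/h
Outlet flows (mol/h): A 120.41, B 120.41, C 225.59
Sensible, products 25→82.3 °C: 4248.9 kJ/h
Q = ΔH = -17450 kJ/h = -4.8471 kW
Heat removed = 290.83 kJ/min

Q_out = 291 kJ/min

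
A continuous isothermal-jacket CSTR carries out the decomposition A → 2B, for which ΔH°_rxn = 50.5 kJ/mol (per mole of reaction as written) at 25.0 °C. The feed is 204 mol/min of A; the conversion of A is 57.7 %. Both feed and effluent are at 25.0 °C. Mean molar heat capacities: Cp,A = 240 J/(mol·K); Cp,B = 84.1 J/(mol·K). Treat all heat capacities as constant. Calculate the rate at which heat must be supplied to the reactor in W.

Extent of reaction ξ = 0.577 × 204 = 117.71 mol/min
Reaction term: ξ·ΔH°_rxn = 117.71 × 50.5 = 5944.3 kJ/min
Q = ΔH = 5944.3 kJ/min = 99.071 kW
Heat supplied = 99071 W

Q_in = 99100 W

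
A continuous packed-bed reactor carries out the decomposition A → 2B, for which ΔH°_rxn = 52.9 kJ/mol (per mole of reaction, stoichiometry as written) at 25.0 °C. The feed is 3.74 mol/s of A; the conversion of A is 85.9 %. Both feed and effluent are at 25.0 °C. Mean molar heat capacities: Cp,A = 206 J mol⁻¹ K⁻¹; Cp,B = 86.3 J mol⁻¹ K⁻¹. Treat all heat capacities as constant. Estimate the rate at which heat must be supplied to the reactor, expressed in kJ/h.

Extent of reaction ξ = 0.859 × 3.74 = 3.2127 mol/s
Reaction term: ξ·ΔH°_rxn = 3.2127 × 52.9 = 169.95 kJ/s
Q = ΔH = 169.95 kJ/s = 169.95 kW
Heat supplied = 611820 kJ/h

Q_in = 612000 kJ/h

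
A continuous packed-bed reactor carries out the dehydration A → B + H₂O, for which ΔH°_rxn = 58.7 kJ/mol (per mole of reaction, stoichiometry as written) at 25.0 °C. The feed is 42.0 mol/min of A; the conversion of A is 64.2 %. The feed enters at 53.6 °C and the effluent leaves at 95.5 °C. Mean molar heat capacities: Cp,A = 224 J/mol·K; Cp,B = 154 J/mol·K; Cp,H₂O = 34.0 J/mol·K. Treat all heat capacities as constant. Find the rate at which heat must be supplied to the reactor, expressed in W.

Extent of reaction ξ = 0.642 × 42.0 = 26.964 mol/min
Reaction term: ξ·ΔH°_rxn = 26.964 × 58.7 = 1582.8 kJ/min
Sensible, feed 53.6→25 °C: -269.07 kJ/min
Outlet flows (mol/min): A 15.036, B 26.964, H₂O 26.964
Sensible, products 25→95.5 °C: 594.83 kJ/min
Q = ΔH = 1908.5 kJ/min = 31.809 kW
Heat supplied = 31809 W

Q_in = 31800 W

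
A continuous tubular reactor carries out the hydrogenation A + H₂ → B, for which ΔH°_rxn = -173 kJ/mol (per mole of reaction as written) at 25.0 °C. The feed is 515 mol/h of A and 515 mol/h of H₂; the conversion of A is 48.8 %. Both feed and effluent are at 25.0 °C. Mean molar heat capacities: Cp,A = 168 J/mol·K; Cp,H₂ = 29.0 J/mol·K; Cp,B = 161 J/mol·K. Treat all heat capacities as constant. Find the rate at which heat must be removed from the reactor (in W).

Extent of reaction ξ = 0.488 × 515 = 251.32 mol/h
Reaction term: ξ·ΔH°_rxn = 251.32 × -173 = -43478 kJ/h
Q = ΔH = -43478 kJ/h = -12.077 kW
Heat removed = 12077 W

Q_out = 12100 W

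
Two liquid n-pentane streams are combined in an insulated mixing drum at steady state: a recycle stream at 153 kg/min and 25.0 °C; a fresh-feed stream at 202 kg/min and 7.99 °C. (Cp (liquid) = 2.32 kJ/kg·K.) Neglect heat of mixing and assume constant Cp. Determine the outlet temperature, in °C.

T_out = 15.3 °C

Energy balance with Q = 0: Σ ṁᵢCp,ᵢ(T_out − Tᵢ) = 0
T_out = Σ ṁᵢCp,ᵢTᵢ / Σ ṁᵢCp,ᵢ
      = 12618 / 823.6 = 15.321 °C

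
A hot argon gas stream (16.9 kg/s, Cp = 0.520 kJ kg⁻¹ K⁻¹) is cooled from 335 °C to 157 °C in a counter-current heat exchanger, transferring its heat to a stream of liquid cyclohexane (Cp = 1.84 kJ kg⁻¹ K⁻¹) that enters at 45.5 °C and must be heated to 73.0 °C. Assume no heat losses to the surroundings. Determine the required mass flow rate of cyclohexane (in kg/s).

Heat released by hot stream: Q = 16.9 × 0.520 × (335 − 157) = 1564.3 kJ/s
Energy balance on cold side (adiabatic exchanger): Q = ṁ_c·Cp_c·(T_c,out − T_c,in)
ṁ_c = 1564.3 / [1.84 × (73.0 − 45.5)] = 30.914 kg/s

ṁ_c = 30.9 kg/s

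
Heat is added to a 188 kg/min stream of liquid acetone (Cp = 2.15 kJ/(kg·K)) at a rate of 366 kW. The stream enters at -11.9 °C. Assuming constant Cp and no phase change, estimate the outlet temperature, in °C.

Q = 366 kW = 21960 kJ/min
ΔT = Q/(ṁ·Cp) = 21960/(188×2.15) = 54.33 K
T_out = -11.9 + 54.33 = 42.43 °C

T_out = 42.4 °C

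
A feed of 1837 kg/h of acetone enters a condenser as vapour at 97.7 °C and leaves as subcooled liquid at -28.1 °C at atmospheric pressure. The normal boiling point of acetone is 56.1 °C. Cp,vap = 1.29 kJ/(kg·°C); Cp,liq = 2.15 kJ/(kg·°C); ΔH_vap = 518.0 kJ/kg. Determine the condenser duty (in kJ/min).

vapour 97.7→56.1 °C: -53.664 kJ/kg
condensation at 56.1 °C: -518 kJ/kg
liquid 56.1→-28.1 °C: -181.03 kJ/kg
Δh = -53.664 + -518 + -181.03 = -752.69 kJ/kg
Q = ṁ·Δh = 1837 kg/h × -752.69 kJ/kg = -1.3827e+06 kJ/h
|Q| = 384.08 kW = 23045 kJ/min

Q_c = 23000 kJ/min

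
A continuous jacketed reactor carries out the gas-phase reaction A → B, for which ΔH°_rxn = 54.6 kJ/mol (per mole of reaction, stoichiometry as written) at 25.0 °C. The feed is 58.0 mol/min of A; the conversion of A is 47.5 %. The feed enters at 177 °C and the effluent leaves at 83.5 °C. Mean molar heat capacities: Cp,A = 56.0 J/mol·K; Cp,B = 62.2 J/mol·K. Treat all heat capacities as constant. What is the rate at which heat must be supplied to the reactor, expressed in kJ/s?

Extent of reaction ξ = 0.475 × 58.0 = 27.55 mol/min
Reaction term: ξ·ΔH°_rxn = 27.55 × 54.6 = 1504.2 kJ/min
Sensible, feed 177→25 °C: -493.7 kJ/min
Outlet flows (mol/min): A 30.45, B 27.55
Sensible, products 25→83.5 °C: 200 kJ/min
Q = ΔH = 1210.5 kJ/min = 20.176 kW
Heat supplied = 20.176 kJ/s

Q_in = 20.2 kJ/s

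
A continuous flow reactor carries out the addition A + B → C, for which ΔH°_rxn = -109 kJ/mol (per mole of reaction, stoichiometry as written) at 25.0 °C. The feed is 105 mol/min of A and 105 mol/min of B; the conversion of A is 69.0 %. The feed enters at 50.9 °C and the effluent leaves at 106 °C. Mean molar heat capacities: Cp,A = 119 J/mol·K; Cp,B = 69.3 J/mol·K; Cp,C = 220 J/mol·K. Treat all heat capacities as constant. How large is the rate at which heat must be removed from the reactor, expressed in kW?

Extent of reaction ξ = 0.690 × 105 = 72.45 mol/min
Reaction term: ξ·ΔH°_rxn = 72.45 × -109 = -7897 kJ/min
Sensible, feed 50.9→25 °C: -512.08 kJ/min
Outlet flows (mol/min): A 32.55, B 32.55, C 72.45
Sensible, products 25→106 °C: 1787.5 kJ/min
Q = ΔH = -6621.6 kJ/min = -110.36 kW
Heat removed = 110.36 kW

Q_out = 110 kW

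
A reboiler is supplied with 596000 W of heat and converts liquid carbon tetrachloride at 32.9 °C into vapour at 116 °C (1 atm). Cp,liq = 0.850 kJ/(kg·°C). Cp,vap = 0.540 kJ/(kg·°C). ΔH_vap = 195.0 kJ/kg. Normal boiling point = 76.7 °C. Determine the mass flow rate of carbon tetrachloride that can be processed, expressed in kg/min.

Δh = 0.850×(76.7−32.9) + 195.0 + 0.540×(116−76.7) = 253.45 kJ/kg
Q = 596000 W = 596 kJ/s = 35760 kJ/min
ṁ = Q/Δh = 35760 / 253.45 = 141.09 kg/min

ṁ = 141 kg/min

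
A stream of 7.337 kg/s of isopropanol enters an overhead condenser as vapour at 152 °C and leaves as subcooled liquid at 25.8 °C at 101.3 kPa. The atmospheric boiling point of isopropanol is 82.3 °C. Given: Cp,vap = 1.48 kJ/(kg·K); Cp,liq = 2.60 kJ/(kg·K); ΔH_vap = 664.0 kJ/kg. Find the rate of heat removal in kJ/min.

Q_c = 402000 kJ/min

vapour 152→82.3 °C: -103.16 kJ/kg
condensation at 82.3 °C: -664 kJ/kg
liquid 82.3→25.8 °C: -146.9 kJ/kg
Δh = -103.16 + -664 + -146.9 = -914.06 kJ/kg
Q = ṁ·Δh = 7.337 kg/s × -914.06 kJ/kg = -6706.4 kJ/s
|Q| = 6706.4 kW = 402390 kJ/min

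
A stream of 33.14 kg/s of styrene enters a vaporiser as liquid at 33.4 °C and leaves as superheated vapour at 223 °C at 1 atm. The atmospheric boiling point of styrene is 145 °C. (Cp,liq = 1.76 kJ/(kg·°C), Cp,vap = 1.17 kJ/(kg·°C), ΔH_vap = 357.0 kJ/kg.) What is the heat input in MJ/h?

Q = 76900 MJ/h

liquid 33.4→145 °C: 196.42 kJ/kg
vaporisation at 145 °C: 357 kJ/kg
vapour 145→223 °C: 91.26 kJ/kg
Δh = 196.42 + 357 + 91.26 = 644.68 kJ/kg
Q = ṁ·Δh = 33.14 kg/s × 644.68 kJ/kg = 21365 kJ/s
|Q| = 21365 kW = 76912 MJ/h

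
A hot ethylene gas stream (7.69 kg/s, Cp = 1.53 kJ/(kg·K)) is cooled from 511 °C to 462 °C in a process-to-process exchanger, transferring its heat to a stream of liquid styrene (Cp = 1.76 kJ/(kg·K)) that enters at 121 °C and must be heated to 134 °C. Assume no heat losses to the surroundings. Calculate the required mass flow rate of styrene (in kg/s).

Heat released by hot stream: Q = 7.69 × 1.53 × (511 − 462) = 576.52 kJ/s
Energy balance on cold side (adiabatic exchanger): Q = ṁ_c·Cp_c·(T_c,out − T_c,in)
ṁ_c = 576.52 / [1.76 × (134 − 121)] = 25.198 kg/s

ṁ_c = 25.2 kg/s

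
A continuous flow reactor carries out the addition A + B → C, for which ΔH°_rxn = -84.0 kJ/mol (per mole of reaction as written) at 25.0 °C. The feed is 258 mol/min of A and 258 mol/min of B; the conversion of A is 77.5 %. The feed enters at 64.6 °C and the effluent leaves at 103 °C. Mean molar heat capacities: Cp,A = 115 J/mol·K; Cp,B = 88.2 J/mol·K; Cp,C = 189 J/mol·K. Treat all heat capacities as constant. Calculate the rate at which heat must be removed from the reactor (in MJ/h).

Q_out = 900 MJ/h

Extent of reaction ξ = 0.775 × 258 = 199.95 mol/min
Reaction term: ξ·ΔH°_rxn = 199.95 × -84.0 = -16796 kJ/min
Sensible, feed 64.6→25 °C: -2076.1 kJ/min
Outlet flows (mol/min): A 58.05, B 58.05, C 199.95
Sensible, products 25→103 °C: 3867.7 kJ/min
Q = ΔH = -15004 kJ/min = -250.07 kW
Heat removed = 900.25 MJ/h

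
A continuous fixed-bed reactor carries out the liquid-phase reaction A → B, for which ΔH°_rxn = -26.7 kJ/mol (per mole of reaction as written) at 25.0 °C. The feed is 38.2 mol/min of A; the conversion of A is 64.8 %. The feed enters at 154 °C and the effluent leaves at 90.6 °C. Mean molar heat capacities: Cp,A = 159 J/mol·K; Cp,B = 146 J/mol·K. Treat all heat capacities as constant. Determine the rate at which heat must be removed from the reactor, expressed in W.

Q_out = 17800 W

Extent of reaction ξ = 0.648 × 38.2 = 24.754 mol/min
Reaction term: ξ·ΔH°_rxn = 24.754 × -26.7 = -660.92 kJ/min
Sensible, feed 154→25 °C: -783.52 kJ/min
Outlet flows (mol/min): A 13.446, B 24.754
Sensible, products 25→90.6 °C: 377.33 kJ/min
Q = ΔH = -1067.1 kJ/min = -17.785 kW
Heat removed = 17785 W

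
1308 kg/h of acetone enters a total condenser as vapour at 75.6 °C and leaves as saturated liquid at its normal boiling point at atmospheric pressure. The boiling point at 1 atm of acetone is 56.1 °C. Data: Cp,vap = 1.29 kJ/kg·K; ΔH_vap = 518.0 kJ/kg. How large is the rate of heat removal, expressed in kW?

Q_c = 197 kW

vapour 75.6→56.1 °C: -25.155 kJ/kg
condensation at 56.1 °C: -518 kJ/kg
Δh = -25.155 + -518 = -543.15 kJ/kg
Q = ṁ·Δh = 1308 kg/h × -543.15 kJ/kg = -710450 kJ/h
|Q| = 197.35 kW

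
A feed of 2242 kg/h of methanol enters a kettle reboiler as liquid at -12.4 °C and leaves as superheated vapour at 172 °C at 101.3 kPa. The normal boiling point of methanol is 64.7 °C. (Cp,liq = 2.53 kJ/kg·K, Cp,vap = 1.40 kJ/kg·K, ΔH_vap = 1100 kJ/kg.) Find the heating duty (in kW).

liquid -12.4→64.7 °C: 195.06 kJ/kg
vaporisation at 64.7 °C: 1100 kJ/kg
vapour 64.7→172 °C: 150.22 kJ/kg
Δh = 195.06 + 1100 + 150.22 = 1445.3 kJ/kg
Q = ṁ·Δh = 2242 kg/h × 1445.3 kJ/kg = 3.2403e+06 kJ/h
|Q| = 900.09 kW

Q = 900 kW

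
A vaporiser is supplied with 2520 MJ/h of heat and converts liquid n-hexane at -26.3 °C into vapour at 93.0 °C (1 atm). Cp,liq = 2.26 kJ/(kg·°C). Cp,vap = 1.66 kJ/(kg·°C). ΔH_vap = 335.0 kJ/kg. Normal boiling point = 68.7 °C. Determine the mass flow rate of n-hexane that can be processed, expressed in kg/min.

Δh = 2.26×(68.7−-26.3) + 335.0 + 1.66×(93.0−68.7) = 590.04 kJ/kg
Q = 2520 MJ/h = 700 kJ/s = 42000 kJ/min
ṁ = Q/Δh = 42000 / 590.04 = 71.182 kg/min

ṁ = 71.2 kg/min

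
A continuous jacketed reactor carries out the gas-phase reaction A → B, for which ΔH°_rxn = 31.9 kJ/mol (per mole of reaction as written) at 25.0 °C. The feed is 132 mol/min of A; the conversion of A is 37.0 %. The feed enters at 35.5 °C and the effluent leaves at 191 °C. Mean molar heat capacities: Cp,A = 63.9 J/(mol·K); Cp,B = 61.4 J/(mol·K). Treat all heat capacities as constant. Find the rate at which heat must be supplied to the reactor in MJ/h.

Extent of reaction ξ = 0.370 × 132 = 48.84 mol/min
Reaction term: ξ·ΔH°_rxn = 48.84 × 31.9 = 1558 kJ/min
Sensible, feed 35.5→25 °C: -88.565 kJ/min
Outlet flows (mol/min): A 83.16, B 48.84
Sensible, products 25→191 °C: 1379.9 kJ/min
Q = ΔH = 2849.3 kJ/min = 47.489 kW
Heat supplied = 170.96 MJ/h

Q_in = 171 MJ/h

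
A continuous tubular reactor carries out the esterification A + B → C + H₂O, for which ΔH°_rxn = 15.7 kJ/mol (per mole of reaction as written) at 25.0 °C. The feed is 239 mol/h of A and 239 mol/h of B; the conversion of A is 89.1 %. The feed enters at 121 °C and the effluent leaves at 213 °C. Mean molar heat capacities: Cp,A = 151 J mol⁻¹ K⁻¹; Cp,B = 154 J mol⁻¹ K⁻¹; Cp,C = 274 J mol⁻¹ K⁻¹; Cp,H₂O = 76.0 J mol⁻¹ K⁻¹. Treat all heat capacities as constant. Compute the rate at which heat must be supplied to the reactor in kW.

Q_in = 3.29 kW

Extent of reaction ξ = 0.891 × 239 = 212.95 mol/h
Reaction term: ξ·ΔH°_rxn = 212.95 × 15.7 = 3343.3 kJ/h
Sensible, feed 121→25 °C: -6997.9 kJ/h
Outlet flows (mol/h): A 26.051, B 26.051, C 212.95, H₂O 212.95
Sensible, products 25→213 °C: 15506 kJ/h
Q = ΔH = 11851 kJ/h = 3.292 kW
Heat supplied = 3.292 kW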